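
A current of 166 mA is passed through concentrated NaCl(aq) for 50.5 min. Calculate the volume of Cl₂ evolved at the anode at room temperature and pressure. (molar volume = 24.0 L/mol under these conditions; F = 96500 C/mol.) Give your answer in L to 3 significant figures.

Q = 0.166 A × 3030 s = 503.0 C
n(e⁻) = 503.0 / 96500 = 0.005212 mol
2Cl⁻ → Cl₂ + 2e⁻, so n(Cl₂) = 0.005212 / 2 = 0.002606 mol
V = 0.002606 × 24.0 = 0.06254 L

0.0625 L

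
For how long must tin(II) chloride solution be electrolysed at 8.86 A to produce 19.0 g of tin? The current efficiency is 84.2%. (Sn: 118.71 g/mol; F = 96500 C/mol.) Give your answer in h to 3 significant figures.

n(Sn) = 19.0 / 118.71 = 0.1601 mol
Sn²⁺ + 2e⁻ → Sn, so n(e⁻) = 2 × 0.1601 = 0.3202 mol
Q = 0.3202 × 96500 / 0.842 = 36700 C
t = Q / I = 36700 / 8.86 = 4142 s = 1.15 h

1.15 h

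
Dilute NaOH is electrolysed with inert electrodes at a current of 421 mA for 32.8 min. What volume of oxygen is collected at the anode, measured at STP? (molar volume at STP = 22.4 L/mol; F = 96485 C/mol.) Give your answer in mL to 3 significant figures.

48.1 mL

Q = It = 0.421 × 1968 = 828.5 C
Moles of electrons = 828.5 / 96485 = 0.008587 mol
2H₂O → O₂ + 4H⁺ + 4e⁻, so n(O₂) = 0.008587 / 4 = 0.002147 mol
V = 0.002147 × 22.4 = 0.04809 L
= 48.1 mL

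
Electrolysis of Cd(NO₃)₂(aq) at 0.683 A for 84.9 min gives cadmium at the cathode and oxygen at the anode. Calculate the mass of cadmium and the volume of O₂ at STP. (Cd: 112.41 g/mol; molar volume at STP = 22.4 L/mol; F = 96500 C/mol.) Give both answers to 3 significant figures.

2.03 g Cd; 0.202 L O₂

Q = 0.683 × 5094 = 3479 C; n(e⁻) = 3479 / 96500 = 0.03605 mol
Cathode: Cd²⁺ + 2e⁻ → Cd → n(Cd) = 0.03605/2 = 0.01803 mol → 2.03 g
Anode: 2H₂O → O₂ + 4H⁺ + 4e⁻ → n(O₂) = 0.03605/4 = 0.009013 mol → 0.202 L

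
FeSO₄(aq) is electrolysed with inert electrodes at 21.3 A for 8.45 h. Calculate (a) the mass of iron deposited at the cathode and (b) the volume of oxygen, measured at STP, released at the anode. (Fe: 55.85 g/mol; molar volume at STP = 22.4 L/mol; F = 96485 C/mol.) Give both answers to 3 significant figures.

188 g Fe; 37.6 L O₂

Q = 21.3 × 30420 = 6.479×10^5 C; n(e⁻) = 6.479×10^5 / 96485 = 6.715 mol
Cathode: Fe²⁺ + 2e⁻ → Fe → n(Fe) = 6.715/2 = 3.358 mol → 188 g
Anode: 2H₂O → O₂ + 4H⁺ + 4e⁻ → n(O₂) = 6.715/4 = 1.679 mol → 37.6 L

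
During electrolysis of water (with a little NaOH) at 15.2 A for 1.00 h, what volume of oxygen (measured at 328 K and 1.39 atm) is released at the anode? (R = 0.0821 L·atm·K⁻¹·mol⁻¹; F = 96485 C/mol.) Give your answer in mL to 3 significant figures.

2750 mL

Charge passed = 15.2 × 3600 = 54720 C
Moles of electrons = 54720 / 96485 = 0.5671 mol
2H₂O → O₂ + 4H⁺ + 4e⁻, so n(O₂) = 0.5671 / 4 = 0.1418 mol
V = nRT/P = 0.1418 × 0.0821 × 328 / 1.39 = 2.747 L
= 2750 mL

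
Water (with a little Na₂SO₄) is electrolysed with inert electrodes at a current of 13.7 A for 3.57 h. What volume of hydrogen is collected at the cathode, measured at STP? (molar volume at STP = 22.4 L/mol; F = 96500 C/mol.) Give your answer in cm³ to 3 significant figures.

Charge passed = 13.7 × 12852 = 1.761×10^5 C
n(e⁻) = Q/F = 1.761×10^5/96500 = 1.825 mol
2H⁺ + 2e⁻ → H₂, so n(H₂) = 1.825 / 2 = 0.9125 mol
V = 0.9125 × 22.4 = 20.44 L
= 20400 cm³

20400 cm³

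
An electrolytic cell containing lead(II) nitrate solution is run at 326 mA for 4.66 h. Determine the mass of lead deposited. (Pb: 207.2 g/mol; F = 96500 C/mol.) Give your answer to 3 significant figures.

Charge passed = 0.326 × 16776 = 5469 C
n(e⁻) = Q/F = 5469/96500 = 0.05667 mol
Pb²⁺ + 2e⁻ → Pb, so n(Pb) = 0.05667 / 2 = 0.02834 mol
m = 0.02834 × 207.2 = 5.87 g

5.87 g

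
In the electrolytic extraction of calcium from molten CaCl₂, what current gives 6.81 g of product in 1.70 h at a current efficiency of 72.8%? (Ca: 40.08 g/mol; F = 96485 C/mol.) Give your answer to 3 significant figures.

n(Ca) = 6.81 / 40.08 = 0.1699 mol
Ca²⁺ + 2e⁻ → Ca, so n(e⁻) = 2 × 0.1699 = 0.3398 mol
Q = 0.3398 × 96485 / 0.728 = 45040 C
I = Q / t = 45040 / 6120 s = 7.36 A

7.36 A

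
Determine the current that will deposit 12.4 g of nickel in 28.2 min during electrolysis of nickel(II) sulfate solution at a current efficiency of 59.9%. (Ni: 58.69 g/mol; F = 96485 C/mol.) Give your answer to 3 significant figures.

n(Ni) = 12.4 / 58.69 = 0.2113 mol
Ni²⁺ + 2e⁻ → Ni, so n(e⁻) = 2 × 0.2113 = 0.4226 mol
Q = 0.4226 × 96485 / 0.599 = 68070 C
I = Q / t = 68070 / 1692 s = 40.2 A

40.2 A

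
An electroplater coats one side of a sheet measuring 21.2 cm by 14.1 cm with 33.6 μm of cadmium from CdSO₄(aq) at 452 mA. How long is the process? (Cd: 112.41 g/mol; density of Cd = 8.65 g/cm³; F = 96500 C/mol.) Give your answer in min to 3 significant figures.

Plated area = 21.2 × 14.1 = 298.9 cm²
Volume = 298.9 × 33.6×10⁻⁴ cm = 1.004 cm³
m(Cd) = 1.004 × 8.65 = 8.685 g
n(Cd) = 8.685 / 112.41 = 0.07726 mol; n(e⁻) = 2 × 0.07726 = 0.1545 mol
Q = 0.1545 × 96500 = 14910 C
t = 14910 / 0.452 = 32990 s = 550 min

550 min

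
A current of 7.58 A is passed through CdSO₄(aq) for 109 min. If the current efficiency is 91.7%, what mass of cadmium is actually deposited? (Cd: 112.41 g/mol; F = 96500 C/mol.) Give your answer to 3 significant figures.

26.5 g

Q = 7.58 × 6540 = 49570 C
n(e⁻) = 49570 / 96500 = 0.5137 mol
Cd²⁺ + 2e⁻ → Cd, so theoretical m(Cd) = 0.2569 × 112.41 = 28.88 g
Actual mass = 91.7% × 28.88 = 26.5 g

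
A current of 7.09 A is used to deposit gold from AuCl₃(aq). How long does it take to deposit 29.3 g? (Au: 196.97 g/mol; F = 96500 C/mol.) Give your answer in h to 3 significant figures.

1.69 h

n(Au) = 29.3 / 196.97 = 0.1488 mol
Au³⁺ + 3e⁻ → Au, so n(e⁻) = 3 × 0.1488 = 0.4464 mol
Q = 0.4464 × 96500 = 43080 C
t = Q / I = 43080 / 7.09 = 6076 s = 1.69 h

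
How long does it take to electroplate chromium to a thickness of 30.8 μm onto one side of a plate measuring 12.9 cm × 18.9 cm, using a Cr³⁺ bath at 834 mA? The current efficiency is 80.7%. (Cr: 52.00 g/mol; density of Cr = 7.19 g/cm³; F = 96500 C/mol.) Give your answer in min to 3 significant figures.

744 min

Plated area = 12.9 × 18.9 = 243.8 cm²
Volume = 243.8 × 30.8×10⁻⁴ cm = 0.7509 cm³
m(Cr) = 0.7509 × 7.19 = 5.399 g
n(Cr) = 5.399 / 52.00 = 0.1038 mol; n(e⁻) = 3 × 0.1038 = 0.3114 mol
Q = 0.3114 × 96500 / 0.807 = 37240 C
t = 37240 / 0.834 = 44650 s = 744 min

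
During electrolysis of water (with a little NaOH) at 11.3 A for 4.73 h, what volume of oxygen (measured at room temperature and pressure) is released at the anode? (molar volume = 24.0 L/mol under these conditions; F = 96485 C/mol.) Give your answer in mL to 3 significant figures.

Q = It = 11.3 × 17028 = 1.924×10^5 C
n(e⁻) = 1.924×10^5 / 96485 = 1.994 mol
2H₂O → O₂ + 4H⁺ + 4e⁻, so n(O₂) = 1.994 / 4 = 0.4985 mol
V = 0.4985 × 24.0 = 11.96 L
= 12000 mL

12000 mL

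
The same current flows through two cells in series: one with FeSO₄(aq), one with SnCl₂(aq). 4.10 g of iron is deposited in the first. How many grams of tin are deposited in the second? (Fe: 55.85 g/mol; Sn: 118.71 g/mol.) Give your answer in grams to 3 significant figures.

8.71 g

n(Fe) = 4.10 / 55.85 = 0.07341 mol
Fe²⁺ + 2e⁻ → Fe, so n(e⁻) = 2 × 0.07341 = 0.1468 mol
Since the cells are in series, n(e⁻) in the Sn cell is also 0.1468 mol.
Sn²⁺ + 2e⁻ → Sn, so n(Sn) = 0.1468 / 2 = 0.07340 mol
m(Sn) = 0.07340 × 118.71 = 8.71 g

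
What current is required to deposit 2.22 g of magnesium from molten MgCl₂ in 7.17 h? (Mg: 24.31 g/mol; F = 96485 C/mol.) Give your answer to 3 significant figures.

0.683 A

n(Mg) = 2.22 / 24.31 = 0.09132 mol
Mg²⁺ + 2e⁻ → Mg, so n(e⁻) = 2 × 0.09132 = 0.1826 mol
Q = 0.1826 × 96485 = 17620 C
I = Q / t = 17620 / 25812 s = 0.683 A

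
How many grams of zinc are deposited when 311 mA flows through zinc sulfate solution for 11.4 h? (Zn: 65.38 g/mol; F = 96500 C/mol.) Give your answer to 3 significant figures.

Q = It = 0.311 × 41040 = 12760 C
Moles of electrons = 12760 / 96500 = 0.1322 mol
Zn²⁺ + 2e⁻ → Zn, so n(Zn) = 0.1322 / 2 = 0.06610 mol
m = 0.06610 × 65.38 = 4.32 g

4.32 g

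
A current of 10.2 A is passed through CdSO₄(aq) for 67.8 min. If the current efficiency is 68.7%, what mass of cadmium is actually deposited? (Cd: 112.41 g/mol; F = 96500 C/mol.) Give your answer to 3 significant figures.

16.6 g

Q = 10.2 × 4068 = 41490 C
n(e⁻) = 41490 / 96500 = 0.4299 mol
Cd²⁺ + 2e⁻ → Cd, so theoretical m(Cd) = 0.2150 × 112.41 = 24.17 g
Actual mass = 68.7% × 24.17 = 16.6 g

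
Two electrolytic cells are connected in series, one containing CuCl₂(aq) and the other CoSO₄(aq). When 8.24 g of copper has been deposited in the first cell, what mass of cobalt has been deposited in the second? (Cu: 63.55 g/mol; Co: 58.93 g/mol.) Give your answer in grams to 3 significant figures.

n(Cu) = 8.24 / 63.55 = 0.1297 mol
Cu²⁺ + 2e⁻ → Cu, so n(e⁻) = 2 × 0.1297 = 0.2594 mol
Since the cells are in series, n(e⁻) in the Co cell is also 0.2594 mol.
Co²⁺ + 2e⁻ → Co, so n(Co) = 0.2594 / 2 = 0.1297 mol
m(Co) = 0.1297 × 58.93 = 7.64 g

7.64 g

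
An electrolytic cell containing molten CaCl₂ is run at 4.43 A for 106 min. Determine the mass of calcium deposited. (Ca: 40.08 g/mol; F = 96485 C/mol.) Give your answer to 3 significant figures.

5.85 g

Q = It = 4.43 × 6360 = 28170 C
n(e⁻) = 28170 / 96485 = 0.2920 mol
Ca²⁺ + 2e⁻ → Ca, so n(Ca) = 0.2920 / 2 = 0.1460 mol
m = 0.1460 × 40.08 = 5.85 g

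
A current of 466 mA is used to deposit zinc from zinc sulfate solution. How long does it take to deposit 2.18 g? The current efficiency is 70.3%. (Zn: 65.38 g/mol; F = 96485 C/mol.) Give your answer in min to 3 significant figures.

327 min

n(Zn) = 2.18 / 65.38 = 0.03334 mol
Zn²⁺ + 2e⁻ → Zn, so n(e⁻) = 2 × 0.03334 = 0.06668 mol
Q = 0.06668 × 96485 / 0.703 = 9152 C
t = Q / I = 9152 / 0.466 = 19640 s = 327 min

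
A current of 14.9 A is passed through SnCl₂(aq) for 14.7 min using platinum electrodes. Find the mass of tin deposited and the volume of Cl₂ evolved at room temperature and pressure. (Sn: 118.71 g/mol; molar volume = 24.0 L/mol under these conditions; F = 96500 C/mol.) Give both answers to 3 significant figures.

Q = 14.9 × 882 = 13140 C; n(e⁻) = 13140 / 96500 = 0.1362 mol
Cathode: Sn²⁺ + 2e⁻ → Sn → n(Sn) = 0.1362/2 = 0.06810 mol → 8.08 g
Anode: 2Cl⁻ → Cl₂ + 2e⁻ → n(Cl₂) = 0.1362/2 = 0.06810 mol → 1.63 L

8.08 g Sn; 1.63 L Cl₂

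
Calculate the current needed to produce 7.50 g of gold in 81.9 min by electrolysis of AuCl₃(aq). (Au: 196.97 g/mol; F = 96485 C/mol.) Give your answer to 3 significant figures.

2.24 A

n(Au) = 7.50 / 196.97 = 0.03808 mol
Au³⁺ + 3e⁻ → Au, so n(e⁻) = 3 × 0.03808 = 0.1142 mol
Q = 0.1142 × 96485 = 11020 C
I = Q / t = 11020 / 4914 s = 2.24 A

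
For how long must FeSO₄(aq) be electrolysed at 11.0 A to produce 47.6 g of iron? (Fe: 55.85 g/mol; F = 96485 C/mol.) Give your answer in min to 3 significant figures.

n(Fe) = 47.6 / 55.85 = 0.8523 mol
Fe²⁺ + 2e⁻ → Fe, so n(e⁻) = 2 × 0.8523 = 1.705 mol
Q = 1.705 × 96485 = 1.645×10^5 C
t = Q / I = 1.645×10^5 / 11.0 = 14950 s = 249 min

249 min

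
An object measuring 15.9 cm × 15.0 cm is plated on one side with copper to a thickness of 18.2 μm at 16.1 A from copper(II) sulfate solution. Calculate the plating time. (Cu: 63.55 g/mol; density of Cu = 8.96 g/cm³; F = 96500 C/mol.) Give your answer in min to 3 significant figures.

12.2 min

Plated area = 15.9 × 15.0 = 238.5 cm²
Volume = 238.5 × 18.2×10⁻⁴ cm = 0.4341 cm³
m(Cu) = 0.4341 × 8.96 = 3.890 g
n(Cu) = 3.890 / 63.55 = 0.06121 mol; n(e⁻) = 2 × 0.06121 = 0.1224 mol
Q = 0.1224 × 96500 = 11810 C
t = 11810 / 16.1 = 733.5 s = 12.2 min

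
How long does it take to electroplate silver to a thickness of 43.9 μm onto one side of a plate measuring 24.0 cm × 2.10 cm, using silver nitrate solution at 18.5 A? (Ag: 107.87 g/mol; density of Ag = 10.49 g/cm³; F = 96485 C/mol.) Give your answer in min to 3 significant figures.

Plated area = 24.0 × 2.10 = 50.40 cm²
Volume = 50.40 × 43.9×10⁻⁴ cm = 0.2213 cm³
m(Ag) = 0.2213 × 10.49 = 2.321 g
n(Ag) = 2.321 / 107.87 = 0.02152 mol; n(e⁻) = 0.02152 mol
Q = 0.02152 × 96485 = 2076 C
t = 2076 / 18.5 = 112.2 s = 1.87 min

1.87 min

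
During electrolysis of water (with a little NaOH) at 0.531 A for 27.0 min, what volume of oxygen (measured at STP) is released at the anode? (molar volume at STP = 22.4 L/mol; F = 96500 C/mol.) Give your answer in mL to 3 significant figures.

Charge passed = 0.531 × 1620 = 860.2 C
n(e⁻) = Q/F = 860.2/96500 = 0.008914 mol
2H₂O → O₂ + 4H⁺ + 4e⁻, so n(O₂) = 0.008914 / 4 = 0.002229 mol
V = 0.002229 × 22.4 = 0.04993 L
= 49.9 mL

49.9 mL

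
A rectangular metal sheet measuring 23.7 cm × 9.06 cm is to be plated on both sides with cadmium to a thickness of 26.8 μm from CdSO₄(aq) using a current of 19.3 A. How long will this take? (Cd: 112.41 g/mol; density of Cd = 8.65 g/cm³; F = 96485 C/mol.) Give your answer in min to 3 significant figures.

Plated area = 2 × 23.7 × 9.06 = 429.4 cm²
Volume = 429.4 × 26.8×10⁻⁴ cm = 1.151 cm³
m(Cd) = 1.151 × 8.65 = 9.956 g
n(Cd) = 9.956 / 112.41 = 0.08857 mol; n(e⁻) = 2 × 0.08857 = 0.1771 mol
Q = 0.1771 × 96485 = 17090 C
t = 17090 / 19.3 = 885.5 s = 14.8 min

14.8 min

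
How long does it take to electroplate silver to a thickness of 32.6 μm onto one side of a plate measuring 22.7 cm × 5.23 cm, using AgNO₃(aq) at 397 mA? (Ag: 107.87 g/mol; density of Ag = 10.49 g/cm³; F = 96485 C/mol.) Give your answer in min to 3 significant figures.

152 min

Plated area = 22.7 × 5.23 = 118.7 cm²
Volume = 118.7 × 32.6×10⁻⁴ cm = 0.3870 cm³
m(Ag) = 0.3870 × 10.49 = 4.060 g
n(Ag) = 4.060 / 107.87 = 0.03764 mol; n(e⁻) = 0.03764 mol
Q = 0.03764 × 96485 = 3632 C
t = 3632 / 0.397 = 9149 s = 152 min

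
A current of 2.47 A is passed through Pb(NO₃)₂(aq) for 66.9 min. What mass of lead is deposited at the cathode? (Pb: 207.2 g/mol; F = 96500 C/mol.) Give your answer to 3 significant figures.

Q = It = 2.47 × 4014 = 9915 C
Moles of electrons = 9915 / 96500 = 0.1027 mol
Pb²⁺ + 2e⁻ → Pb, so n(Pb) = 0.1027 / 2 = 0.05135 mol
m = 0.05135 × 207.2 = 10.6 g

10.6 g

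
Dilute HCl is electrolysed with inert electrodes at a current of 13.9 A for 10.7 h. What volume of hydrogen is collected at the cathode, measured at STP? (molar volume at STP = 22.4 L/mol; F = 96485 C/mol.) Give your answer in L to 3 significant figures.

62.2 L

Charge passed = 13.9 × 38520 = 5.354×10^5 C
n(e⁻) = Q/F = 5.354×10^5/96485 = 5.549 mol
2H⁺ + 2e⁻ → H₂, so n(H₂) = 5.549 / 2 = 2.775 mol
V = 2.775 × 22.4 = 62.16 L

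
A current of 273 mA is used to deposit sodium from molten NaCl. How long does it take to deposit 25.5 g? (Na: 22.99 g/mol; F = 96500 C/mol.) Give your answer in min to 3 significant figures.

6530 min

n(Na) = 25.5 / 22.99 = 1.109 mol
Na⁺ + e⁻ → Na, so n(e⁻) = 1.109 mol
Q = 1.109 × 96500 = 1.070×10^5 C
t = Q / I = 1.070×10^5 / 0.273 = 3.919×10^5 s = 6530 min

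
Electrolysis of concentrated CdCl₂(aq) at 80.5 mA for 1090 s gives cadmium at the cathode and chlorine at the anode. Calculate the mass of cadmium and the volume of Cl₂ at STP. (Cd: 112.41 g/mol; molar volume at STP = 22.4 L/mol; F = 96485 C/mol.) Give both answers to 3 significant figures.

Q = 0.0805 × 1090 = 87.75 C; n(e⁻) = 87.75 / 96485 = 9.095×10^-4 mol
Cathode: Cd²⁺ + 2e⁻ → Cd → n(Cd) = 9.095×10^-4/2 = 4.548×10^-4 mol → 0.0511 g
Anode: 2Cl⁻ → Cl₂ + 2e⁻ → n(Cl₂) = 9.095×10^-4/2 = 4.548×10^-4 mol → 0.0102 L

0.0511 g Cd; 0.0102 L Cl₂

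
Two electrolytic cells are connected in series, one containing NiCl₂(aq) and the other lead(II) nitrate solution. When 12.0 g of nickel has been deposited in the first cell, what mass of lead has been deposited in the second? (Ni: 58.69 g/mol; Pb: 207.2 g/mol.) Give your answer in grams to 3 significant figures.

n(Ni) = 12.0 / 58.69 = 0.2045 mol
Ni²⁺ + 2e⁻ → Ni, so n(e⁻) = 2 × 0.2045 = 0.4090 mol
The cells are in series, so the same charge (and hence the same n(e⁻) = 0.4090 mol) passes through both.
Pb²⁺ + 2e⁻ → Pb, so n(Pb) = 0.4090 / 2 = 0.2045 mol
m(Pb) = 0.2045 × 207.2 = 42.4 g

42.4 g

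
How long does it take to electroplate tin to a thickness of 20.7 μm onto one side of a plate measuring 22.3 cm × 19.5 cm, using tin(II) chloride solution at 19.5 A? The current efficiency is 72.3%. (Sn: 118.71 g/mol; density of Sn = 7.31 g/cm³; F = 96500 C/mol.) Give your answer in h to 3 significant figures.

Plated area = 22.3 × 19.5 = 434.9 cm²
Volume = 434.9 × 20.7×10⁻⁴ cm = 0.9002 cm³
m(Sn) = 0.9002 × 7.31 = 6.580 g
n(Sn) = 6.580 / 118.71 = 0.05543 mol; n(e⁻) = 2 × 0.05543 = 0.1109 mol
Q = 0.1109 × 96500 / 0.723 = 14800 C
t = 14800 / 19.5 = 759.0 s = 0.211 h

0.211 h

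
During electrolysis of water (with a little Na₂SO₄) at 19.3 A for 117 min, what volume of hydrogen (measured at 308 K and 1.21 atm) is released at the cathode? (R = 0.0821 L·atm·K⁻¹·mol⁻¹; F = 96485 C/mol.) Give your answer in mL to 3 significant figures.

14700 mL

Q = It = 19.3 × 7020 = 1.355×10^5 C
n(e⁻) = 1.355×10^5 / 96485 = 1.404 mol
2H⁺ + 2e⁻ → H₂, so n(H₂) = 1.404 / 2 = 0.7020 mol
V = nRT/P = 0.7020 × 0.0821 × 308 / 1.21 = 14.67 L
= 14700 mL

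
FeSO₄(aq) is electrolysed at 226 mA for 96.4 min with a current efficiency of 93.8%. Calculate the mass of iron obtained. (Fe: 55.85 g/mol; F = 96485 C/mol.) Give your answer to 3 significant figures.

Q = 0.226 × 5784 = 1307 C
n(e⁻) = 1307 / 96485 = 0.01355 mol
Fe²⁺ + 2e⁻ → Fe, so theoretical m(Fe) = 0.006775 × 55.85 = 0.3784 g
Actual mass = 93.8% × 0.3784 = 0.355 g

0.355 g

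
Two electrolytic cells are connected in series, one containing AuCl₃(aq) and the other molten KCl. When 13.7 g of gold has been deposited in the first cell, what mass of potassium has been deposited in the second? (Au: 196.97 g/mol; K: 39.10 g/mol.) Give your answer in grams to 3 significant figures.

n(Au) = 13.7 / 196.97 = 0.06955 mol
Au³⁺ + 3e⁻ → Au, so n(e⁻) = 3 × 0.06955 = 0.2087 mol
The cells are in series, so the same charge (and hence the same n(e⁻) = 0.2087 mol) passes through both.
K⁺ + e⁻ → K, so n(K) = 0.2087 mol
m(K) = 0.2087 × 39.10 = 8.16 g

8.16 g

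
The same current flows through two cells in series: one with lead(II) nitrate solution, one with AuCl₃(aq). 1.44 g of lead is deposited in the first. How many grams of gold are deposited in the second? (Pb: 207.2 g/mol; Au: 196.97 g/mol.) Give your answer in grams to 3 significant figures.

0.913 g

n(Pb) = 1.44 / 207.2 = 0.006950 mol
Pb²⁺ + 2e⁻ → Pb, so n(e⁻) = 2 × 0.006950 = 0.01390 mol
In series, the same 0.01390 mol of electrons flows through the second cell.
Au³⁺ + 3e⁻ → Au, so n(Au) = 0.01390 / 3 = 0.004633 mol
m(Au) = 0.004633 × 196.97 = 0.913 g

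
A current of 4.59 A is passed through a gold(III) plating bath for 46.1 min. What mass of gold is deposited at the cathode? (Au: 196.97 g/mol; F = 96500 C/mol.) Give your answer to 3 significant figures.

8.64 g

Q = It = 4.59 × 2766 = 12700 C
n(e⁻) = 12700 / 96500 = 0.1316 mol
Au³⁺ + 3e⁻ → Au, so n(Au) = 0.1316 / 3 = 0.04387 mol
m = 0.04387 × 196.97 = 8.64 g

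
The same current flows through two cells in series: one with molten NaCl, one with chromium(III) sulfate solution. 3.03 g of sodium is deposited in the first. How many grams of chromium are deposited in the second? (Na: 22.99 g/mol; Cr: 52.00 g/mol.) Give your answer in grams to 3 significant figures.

2.28 g

n(Na) = 3.03 / 22.99 = 0.1318 mol
Na⁺ + e⁻ → Na, so n(e⁻) = 0.1318 mol
The cells are in series, so the same charge (and hence the same n(e⁻) = 0.1318 mol) passes through both.
Cr³⁺ + 3e⁻ → Cr, so n(Cr) = 0.1318 / 3 = 0.04393 mol
m(Cr) = 0.04393 × 52.00 = 2.28 g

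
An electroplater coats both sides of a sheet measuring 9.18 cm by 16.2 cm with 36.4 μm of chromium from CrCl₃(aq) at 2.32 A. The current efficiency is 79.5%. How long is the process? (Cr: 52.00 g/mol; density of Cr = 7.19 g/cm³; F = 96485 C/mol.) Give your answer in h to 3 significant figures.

6.53 h

Plated area = 2 × 9.18 × 16.2 = 297.4 cm²
Volume = 297.4 × 36.4×10⁻⁴ cm = 1.083 cm³
m(Cr) = 1.083 × 7.19 = 7.787 g
n(Cr) = 7.787 / 52.00 = 0.1498 mol; n(e⁻) = 3 × 0.1498 = 0.4494 mol
Q = 0.4494 × 96485 / 0.795 = 54540 C
t = 54540 / 2.32 = 23510 s = 6.53 h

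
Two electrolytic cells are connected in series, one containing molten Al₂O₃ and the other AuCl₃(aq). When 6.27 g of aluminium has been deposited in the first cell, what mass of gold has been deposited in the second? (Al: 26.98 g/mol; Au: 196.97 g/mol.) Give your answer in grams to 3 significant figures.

45.8 g

n(Al) = 6.27 / 26.98 = 0.2324 mol
Al³⁺ + 3e⁻ → Al, so n(e⁻) = 3 × 0.2324 = 0.6972 mol
Since the cells are in series, n(e⁻) in the Au cell is also 0.6972 mol.
Au³⁺ + 3e⁻ → Au, so n(Au) = 0.6972 / 3 = 0.2324 mol
m(Au) = 0.2324 × 196.97 = 45.8 g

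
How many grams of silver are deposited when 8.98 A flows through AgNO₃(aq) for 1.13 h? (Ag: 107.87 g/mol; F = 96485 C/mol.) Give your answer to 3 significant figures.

40.8 g

Q = 8.98 A × 4068 s = 36530 C
Moles of electrons = 36530 / 96485 = 0.3786 mol
Ag⁺ + e⁻ → Ag, so n(Ag) = 0.3786 mol
m = 0.3786 × 107.87 = 40.8 g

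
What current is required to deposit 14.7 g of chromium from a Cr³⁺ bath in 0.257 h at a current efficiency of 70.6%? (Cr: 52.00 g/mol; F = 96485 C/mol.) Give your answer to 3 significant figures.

125 A

n(Cr) = 14.7 / 52.00 = 0.2827 mol
Cr³⁺ + 3e⁻ → Cr, so n(e⁻) = 3 × 0.2827 = 0.8481 mol
Q = 0.8481 × 96485 / 0.706 = 1.159×10^5 C
I = Q / t = 1.159×10^5 / 925.2 s = 125 A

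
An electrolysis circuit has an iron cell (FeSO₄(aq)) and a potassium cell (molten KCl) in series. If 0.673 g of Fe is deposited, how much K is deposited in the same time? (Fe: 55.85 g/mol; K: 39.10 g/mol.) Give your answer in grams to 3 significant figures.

n(Fe) = 0.673 / 55.85 = 0.01205 mol
Fe²⁺ + 2e⁻ → Fe, so n(e⁻) = 2 × 0.01205 = 0.02410 mol
Since the cells are in series, n(e⁻) in the K cell is also 0.02410 mol.
K⁺ + e⁻ → K, so n(K) = 0.02410 mol
m(K) = 0.02410 × 39.10 = 0.942 g

0.942 g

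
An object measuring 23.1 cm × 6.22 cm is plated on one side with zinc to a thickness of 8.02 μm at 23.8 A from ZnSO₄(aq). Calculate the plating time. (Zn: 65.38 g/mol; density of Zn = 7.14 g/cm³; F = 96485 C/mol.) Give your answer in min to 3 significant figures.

Plated area = 23.1 × 6.22 = 143.7 cm²
Volume = 143.7 × 8.02×10⁻⁴ cm = 0.1152 cm³
m(Zn) = 0.1152 × 7.14 = 0.8225 g
n(Zn) = 0.8225 / 65.38 = 0.01258 mol; n(e⁻) = 2 × 0.01258 = 0.02516 mol
Q = 0.02516 × 96485 = 2428 C
t = 2428 / 23.8 = 102.0 s = 1.70 min

1.70 min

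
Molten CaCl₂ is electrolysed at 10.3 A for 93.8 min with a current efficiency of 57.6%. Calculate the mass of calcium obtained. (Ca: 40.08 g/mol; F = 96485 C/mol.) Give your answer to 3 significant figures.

Q = 10.3 × 5628 = 57970 C
n(e⁻) = 57970 / 96485 = 0.6008 mol
Ca²⁺ + 2e⁻ → Ca, so theoretical m(Ca) = 0.3004 × 40.08 = 12.04 g
Actual mass = 57.6% × 12.04 = 6.94 g

6.94 g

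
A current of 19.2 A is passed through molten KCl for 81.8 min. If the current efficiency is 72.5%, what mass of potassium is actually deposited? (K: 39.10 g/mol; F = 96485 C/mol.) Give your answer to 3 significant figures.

Q = 19.2 × 4908 = 94230 C
n(e⁻) = 94230 / 96485 = 0.9766 mol
K⁺ + e⁻ → K, so theoretical m(K) = 0.9766 × 39.10 = 38.19 g
Actual mass = 72.5% × 38.19 = 27.7 g

27.7 g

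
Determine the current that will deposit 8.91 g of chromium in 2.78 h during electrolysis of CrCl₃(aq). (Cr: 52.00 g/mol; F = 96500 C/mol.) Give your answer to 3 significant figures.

n(Cr) = 8.91 / 52.00 = 0.1713 mol
Cr³⁺ + 3e⁻ → Cr, so n(e⁻) = 3 × 0.1713 = 0.5139 mol
Q = 0.5139 × 96500 = 49590 C
I = Q / t = 49590 / 10008 s = 4.96 A

4.96 A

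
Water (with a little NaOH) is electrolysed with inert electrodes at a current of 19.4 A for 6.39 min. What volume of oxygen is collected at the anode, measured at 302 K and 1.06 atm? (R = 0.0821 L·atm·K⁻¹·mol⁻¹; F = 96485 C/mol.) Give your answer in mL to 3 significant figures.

451 mL

Q = 19.4 A × 383.4 s = 7438 C
n(e⁻) = 7438 / 96485 = 0.07709 mol
2H₂O → O₂ + 4H⁺ + 4e⁻, so n(O₂) = 0.07709 / 4 = 0.01927 mol
V = nRT/P = 0.01927 × 0.0821 × 302 / 1.06 = 0.4507 L
= 451 mL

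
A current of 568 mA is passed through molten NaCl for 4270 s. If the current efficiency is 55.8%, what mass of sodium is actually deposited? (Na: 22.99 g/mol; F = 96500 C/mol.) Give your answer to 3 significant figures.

Q = 0.568 × 4270 = 2425 C
n(e⁻) = 2425 / 96500 = 0.02513 mol
Na⁺ + e⁻ → Na, so theoretical m(Na) = 0.02513 × 22.99 = 0.5777 g
Actual mass = 55.8% × 0.5777 = 0.322 g

0.322 g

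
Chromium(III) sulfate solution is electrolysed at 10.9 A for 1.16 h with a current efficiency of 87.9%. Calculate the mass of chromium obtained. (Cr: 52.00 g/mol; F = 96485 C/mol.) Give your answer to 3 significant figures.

7.19 g

Q = 10.9 × 4176 = 45520 C
n(e⁻) = 45520 / 96485 = 0.4718 mol
Cr³⁺ + 3e⁻ → Cr, so theoretical m(Cr) = 0.1573 × 52.00 = 8.180 g
Actual mass = 87.9% × 8.180 = 7.19 g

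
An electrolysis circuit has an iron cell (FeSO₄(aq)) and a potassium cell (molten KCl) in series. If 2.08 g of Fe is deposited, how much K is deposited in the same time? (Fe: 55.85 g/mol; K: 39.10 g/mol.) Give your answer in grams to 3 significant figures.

2.91 g

n(Fe) = 2.08 / 55.85 = 0.03724 mol
Fe²⁺ + 2e⁻ → Fe, so n(e⁻) = 2 × 0.03724 = 0.07448 mol
Since the cells are in series, n(e⁻) in the K cell is also 0.07448 mol.
K⁺ + e⁻ → K, so n(K) = 0.07448 mol
m(K) = 0.07448 × 39.10 = 2.91 g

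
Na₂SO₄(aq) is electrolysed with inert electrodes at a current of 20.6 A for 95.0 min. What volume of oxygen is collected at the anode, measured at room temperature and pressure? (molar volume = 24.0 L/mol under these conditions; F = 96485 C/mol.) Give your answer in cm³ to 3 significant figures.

7300 cm³

Q = It = 20.6 × 5700 = 1.174×10^5 C
n(e⁻) = 1.174×10^5 / 96485 = 1.217 mol
2H₂O → O₂ + 4H⁺ + 4e⁻, so n(O₂) = 1.217 / 4 = 0.3043 mol
V = 0.3043 × 24.0 = 7.303 L
= 7300 cm³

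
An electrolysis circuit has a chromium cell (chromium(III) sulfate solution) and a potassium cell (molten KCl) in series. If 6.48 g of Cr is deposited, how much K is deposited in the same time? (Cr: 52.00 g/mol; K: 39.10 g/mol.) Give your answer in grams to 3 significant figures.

14.6 g

n(Cr) = 6.48 / 52.00 = 0.1246 mol
Cr³⁺ + 3e⁻ → Cr, so n(e⁻) = 3 × 0.1246 = 0.3738 mol
The cells are in series, so the same charge (and hence the same n(e⁻) = 0.3738 mol) passes through both.
K⁺ + e⁻ → K, so n(K) = 0.3738 mol
m(K) = 0.3738 × 39.10 = 14.6 g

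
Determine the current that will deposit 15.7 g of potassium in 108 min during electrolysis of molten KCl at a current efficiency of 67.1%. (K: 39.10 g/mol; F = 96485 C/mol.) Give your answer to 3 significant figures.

8.91 A

n(K) = 15.7 / 39.10 = 0.4015 mol
K⁺ + e⁻ → K, so n(e⁻) = 0.4015 mol
Q = 0.4015 × 96485 / 0.671 = 57730 C
I = Q / t = 57730 / 6480 s = 8.91 A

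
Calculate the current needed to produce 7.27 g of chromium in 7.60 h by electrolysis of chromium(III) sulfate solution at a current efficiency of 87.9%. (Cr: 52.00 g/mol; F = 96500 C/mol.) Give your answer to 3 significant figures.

n(Cr) = 7.27 / 52.00 = 0.1398 mol
Cr³⁺ + 3e⁻ → Cr, so n(e⁻) = 3 × 0.1398 = 0.4194 mol
Q = 0.4194 × 96500 / 0.879 = 46040 C
I = Q / t = 46040 / 27360 s = 1.68 A

1.68 A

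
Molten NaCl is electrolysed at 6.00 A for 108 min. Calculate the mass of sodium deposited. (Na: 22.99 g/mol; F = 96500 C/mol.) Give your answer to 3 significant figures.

9.26 g

Charge passed = 6.00 × 6480 = 38880 C
n(e⁻) = 38880 / 96500 = 0.4029 mol
Na⁺ + e⁻ → Na, so n(Na) = 0.4029 mol
m = 0.4029 × 22.99 = 9.26 g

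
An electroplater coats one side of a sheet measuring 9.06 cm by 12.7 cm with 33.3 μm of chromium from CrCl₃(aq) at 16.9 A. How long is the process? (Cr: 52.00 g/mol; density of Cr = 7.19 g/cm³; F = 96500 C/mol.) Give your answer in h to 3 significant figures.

Plated area = 9.06 × 12.7 = 115.1 cm²
Volume = 115.1 × 33.3×10⁻⁴ cm = 0.3833 cm³
m(Cr) = 0.3833 × 7.19 = 2.756 g
n(Cr) = 2.756 / 52.00 = 0.05300 mol; n(e⁻) = 3 × 0.05300 = 0.1590 mol
Q = 0.1590 × 96500 = 15340 C
t = 15340 / 16.9 = 907.7 s = 0.252 h

0.252 h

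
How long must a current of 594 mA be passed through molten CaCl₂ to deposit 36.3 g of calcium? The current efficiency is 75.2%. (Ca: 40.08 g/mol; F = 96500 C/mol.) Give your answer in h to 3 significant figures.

109 h

n(Ca) = 36.3 / 40.08 = 0.9057 mol
Ca²⁺ + 2e⁻ → Ca, so n(e⁻) = 2 × 0.9057 = 1.811 mol
Q = 1.811 × 96500 / 0.752 = 2.324×10^5 C
t = Q / I = 2.324×10^5 / 0.594 = 3.912×10^5 s = 109 h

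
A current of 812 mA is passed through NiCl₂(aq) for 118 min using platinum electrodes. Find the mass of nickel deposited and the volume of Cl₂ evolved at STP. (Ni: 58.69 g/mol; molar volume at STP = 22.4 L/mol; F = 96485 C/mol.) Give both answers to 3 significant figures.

1.75 g Ni; 0.667 L Cl₂

Q = 0.812 × 7080 = 5749 C; n(e⁻) = 5749 / 96485 = 0.05958 mol
Cathode: Ni²⁺ + 2e⁻ → Ni → n(Ni) = 0.05958/2 = 0.02979 mol → 1.75 g
Anode: 2Cl⁻ → Cl₂ + 2e⁻ → n(Cl₂) = 0.05958/2 = 0.02979 mol → 0.667 L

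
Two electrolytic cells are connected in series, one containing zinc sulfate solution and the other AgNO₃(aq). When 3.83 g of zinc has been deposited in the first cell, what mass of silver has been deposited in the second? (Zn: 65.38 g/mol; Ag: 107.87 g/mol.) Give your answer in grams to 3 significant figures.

n(Zn) = 3.83 / 65.38 = 0.05858 mol
Zn²⁺ + 2e⁻ → Zn, so n(e⁻) = 2 × 0.05858 = 0.1172 mol
In series, the same 0.1172 mol of electrons flows through the second cell.
Ag⁺ + e⁻ → Ag, so n(Ag) = 0.1172 mol
m(Ag) = 0.1172 × 107.87 = 12.6 g

12.6 g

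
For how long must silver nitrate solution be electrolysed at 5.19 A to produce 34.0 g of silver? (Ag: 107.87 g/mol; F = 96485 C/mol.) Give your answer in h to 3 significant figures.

n(Ag) = 34.0 / 107.87 = 0.3152 mol
Ag⁺ + e⁻ → Ag, so n(e⁻) = 0.3152 mol
Q = 0.3152 × 96485 = 30410 C
t = Q / I = 30410 / 5.19 = 5859 s = 1.63 h

1.63 h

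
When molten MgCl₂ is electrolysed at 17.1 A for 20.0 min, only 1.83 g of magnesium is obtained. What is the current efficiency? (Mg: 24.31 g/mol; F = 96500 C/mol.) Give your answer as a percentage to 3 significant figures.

70.8%

Q = 17.1 × 1200 = 20520 C
n(e⁻) = 20520 / 96500 = 0.2126 mol
Mg²⁺ + 2e⁻ → Mg, so theoretical n(Mg) = 0.1063 mol → 2.584 g
Efficiency = 1.83 / 2.584 = 0.7082 = 70.8%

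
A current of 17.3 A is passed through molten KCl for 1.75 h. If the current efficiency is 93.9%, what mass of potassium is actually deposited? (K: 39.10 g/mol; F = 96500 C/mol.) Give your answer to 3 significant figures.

Q = 17.3 × 6300 = 1.090×10^5 C
n(e⁻) = 1.090×10^5 / 96500 = 1.130 mol
K⁺ + e⁻ → K, so theoretical m(K) = 1.130 × 39.10 = 44.18 g
Actual mass = 93.9% × 44.18 = 41.5 g

41.5 g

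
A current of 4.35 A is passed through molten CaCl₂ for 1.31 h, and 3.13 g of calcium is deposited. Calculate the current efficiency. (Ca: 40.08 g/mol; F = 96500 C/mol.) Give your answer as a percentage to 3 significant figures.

Q = 4.35 × 4716 = 20510 C
n(e⁻) = 20510 / 96500 = 0.2125 mol
Ca²⁺ + 2e⁻ → Ca, so theoretical n(Ca) = 0.1063 mol → 4.261 g
Efficiency = 3.13 / 4.261 = 0.7346 = 73.5%

73.5%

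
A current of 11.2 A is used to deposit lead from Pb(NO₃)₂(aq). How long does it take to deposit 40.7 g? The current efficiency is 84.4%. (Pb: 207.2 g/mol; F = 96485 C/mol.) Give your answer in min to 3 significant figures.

66.8 min

n(Pb) = 40.7 / 207.2 = 0.1964 mol
Pb²⁺ + 2e⁻ → Pb, so n(e⁻) = 2 × 0.1964 = 0.3928 mol
Q = 0.3928 × 96485 / 0.844 = 44900 C
t = Q / I = 44900 / 11.2 = 4009 s = 66.8 min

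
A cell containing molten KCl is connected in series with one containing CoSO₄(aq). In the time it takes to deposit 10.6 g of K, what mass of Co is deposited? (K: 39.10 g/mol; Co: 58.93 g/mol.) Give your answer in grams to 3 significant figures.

n(K) = 10.6 / 39.10 = 0.2711 mol
K⁺ + e⁻ → K, so n(e⁻) = 0.2711 mol
The cells are in series, so the same charge (and hence the same n(e⁻) = 0.2711 mol) passes through both.
Co²⁺ + 2e⁻ → Co, so n(Co) = 0.2711 / 2 = 0.1356 mol
m(Co) = 0.1356 × 58.93 = 7.99 g

7.99 g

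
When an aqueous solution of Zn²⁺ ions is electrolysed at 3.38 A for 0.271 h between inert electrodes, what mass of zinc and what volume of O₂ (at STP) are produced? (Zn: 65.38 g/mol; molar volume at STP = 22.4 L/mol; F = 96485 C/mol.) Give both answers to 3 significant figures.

Q = 3.38 × 975.6 = 3298 C; n(e⁻) = 3298 / 96485 = 0.03418 mol
Cathode: Zn²⁺ + 2e⁻ → Zn → n(Zn) = 0.03418/2 = 0.01709 mol → 1.12 g
Anode: 2H₂O → O₂ + 4H⁺ + 4e⁻ → n(O₂) = 0.03418/4 = 0.008545 mol → 0.191 L

1.12 g Zn; 0.191 L O₂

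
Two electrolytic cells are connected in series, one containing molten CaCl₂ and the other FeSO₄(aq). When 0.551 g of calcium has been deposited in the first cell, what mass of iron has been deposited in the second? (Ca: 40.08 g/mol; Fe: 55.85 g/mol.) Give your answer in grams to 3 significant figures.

0.768 g

n(Ca) = 0.551 / 40.08 = 0.01375 mol
Ca²⁺ + 2e⁻ → Ca, so n(e⁻) = 2 × 0.01375 = 0.02750 mol
Since the cells are in series, n(e⁻) in the Fe cell is also 0.02750 mol.
Fe²⁺ + 2e⁻ → Fe, so n(Fe) = 0.02750 / 2 = 0.01375 mol
m(Fe) = 0.01375 × 55.85 = 0.768 g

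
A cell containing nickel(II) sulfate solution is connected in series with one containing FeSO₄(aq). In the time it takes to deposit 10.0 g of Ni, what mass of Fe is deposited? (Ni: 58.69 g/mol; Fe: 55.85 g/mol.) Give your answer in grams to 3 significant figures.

n(Ni) = 10.0 / 58.69 = 0.1704 mol
Ni²⁺ + 2e⁻ → Ni, so n(e⁻) = 2 × 0.1704 = 0.3408 mol
Since the cells are in series, n(e⁻) in the Fe cell is also 0.3408 mol.
Fe²⁺ + 2e⁻ → Fe, so n(Fe) = 0.3408 / 2 = 0.1704 mol
m(Fe) = 0.1704 × 55.85 = 9.52 g

9.52 g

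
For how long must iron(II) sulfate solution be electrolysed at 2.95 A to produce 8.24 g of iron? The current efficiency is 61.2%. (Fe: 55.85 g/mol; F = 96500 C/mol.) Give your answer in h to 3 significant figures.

4.38 h

n(Fe) = 8.24 / 55.85 = 0.1475 mol
Fe²⁺ + 2e⁻ → Fe, so n(e⁻) = 2 × 0.1475 = 0.2950 mol
Q = 0.2950 × 96500 / 0.612 = 46520 C
t = Q / I = 46520 / 2.95 = 15770 s = 4.38 h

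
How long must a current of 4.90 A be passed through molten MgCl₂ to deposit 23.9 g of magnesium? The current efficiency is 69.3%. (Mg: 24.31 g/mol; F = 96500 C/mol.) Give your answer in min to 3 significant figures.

n(Mg) = 23.9 / 24.31 = 0.9831 mol
Mg²⁺ + 2e⁻ → Mg, so n(e⁻) = 2 × 0.9831 = 1.966 mol
Q = 1.966 × 96500 / 0.693 = 2.738×10^5 C
t = Q / I = 2.738×10^5 / 4.90 = 55880 s = 931 min

931 min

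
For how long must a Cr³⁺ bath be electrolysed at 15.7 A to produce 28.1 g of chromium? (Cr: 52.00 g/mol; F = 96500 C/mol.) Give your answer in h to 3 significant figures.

n(Cr) = 28.1 / 52.00 = 0.5404 mol
Cr³⁺ + 3e⁻ → Cr, so n(e⁻) = 3 × 0.5404 = 1.621 mol
Q = 1.621 × 96500 = 1.564×10^5 C
t = Q / I = 1.564×10^5 / 15.7 = 9962 s = 2.77 h

2.77 h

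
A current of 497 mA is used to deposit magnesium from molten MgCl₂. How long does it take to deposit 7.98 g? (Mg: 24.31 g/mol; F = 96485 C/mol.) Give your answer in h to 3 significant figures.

n(Mg) = 7.98 / 24.31 = 0.3283 mol
Mg²⁺ + 2e⁻ → Mg, so n(e⁻) = 2 × 0.3283 = 0.6566 mol
Q = 0.6566 × 96485 = 63350 C
t = Q / I = 63350 / 0.497 = 1.275×10^5 s = 35.4 h

35.4 h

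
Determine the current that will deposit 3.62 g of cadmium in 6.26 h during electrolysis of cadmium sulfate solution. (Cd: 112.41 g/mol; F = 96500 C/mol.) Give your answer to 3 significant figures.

n(Cd) = 3.62 / 112.41 = 0.03220 mol
Cd²⁺ + 2e⁻ → Cd, so n(e⁻) = 2 × 0.03220 = 0.06440 mol
Q = 0.06440 × 96500 = 6215 C
I = Q / t = 6215 / 22536 s = 0.276 A

0.276 A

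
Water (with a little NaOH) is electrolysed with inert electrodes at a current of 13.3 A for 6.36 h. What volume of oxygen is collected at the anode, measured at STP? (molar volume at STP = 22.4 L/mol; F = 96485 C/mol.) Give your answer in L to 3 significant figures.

17.7 L

Q = It = 13.3 × 22896 = 3.045×10^5 C
n(e⁻) = 3.045×10^5 / 96485 = 3.156 mol
2H₂O → O₂ + 4H⁺ + 4e⁻, so n(O₂) = 3.156 / 4 = 0.7890 mol
V = 0.7890 × 22.4 = 17.67 L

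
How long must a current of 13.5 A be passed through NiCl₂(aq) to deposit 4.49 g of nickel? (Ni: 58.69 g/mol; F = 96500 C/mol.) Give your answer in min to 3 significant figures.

18.2 min

n(Ni) = 4.49 / 58.69 = 0.07650 mol
Ni²⁺ + 2e⁻ → Ni, so n(e⁻) = 2 × 0.07650 = 0.1530 mol
Q = 0.1530 × 96500 = 14760 C
t = Q / I = 14760 / 13.5 = 1093 s = 18.2 min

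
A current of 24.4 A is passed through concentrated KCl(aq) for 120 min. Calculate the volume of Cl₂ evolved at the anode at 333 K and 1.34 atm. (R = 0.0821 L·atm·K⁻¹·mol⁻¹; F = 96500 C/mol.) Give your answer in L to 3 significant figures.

Q = 24.4 A × 7200 s = 1.757×10^5 C
n(e⁻) = 1.757×10^5 / 96500 = 1.821 mol
2Cl⁻ → Cl₂ + 2e⁻, so n(Cl₂) = 1.821 / 2 = 0.9105 mol
V = nRT/P = 0.9105 × 0.0821 × 333 / 1.34 = 18.58 L

18.6 L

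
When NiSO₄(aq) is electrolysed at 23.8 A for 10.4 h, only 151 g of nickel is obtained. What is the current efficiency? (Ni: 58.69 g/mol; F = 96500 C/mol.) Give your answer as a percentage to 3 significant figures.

55.7%

Q = 23.8 × 37440 = 8.911×10^5 C
n(e⁻) = 8.911×10^5 / 96500 = 9.234 mol
Ni²⁺ + 2e⁻ → Ni, so theoretical n(Ni) = 4.617 mol → 271.0 g
Efficiency = 151 / 271.0 = 0.5572 = 55.7%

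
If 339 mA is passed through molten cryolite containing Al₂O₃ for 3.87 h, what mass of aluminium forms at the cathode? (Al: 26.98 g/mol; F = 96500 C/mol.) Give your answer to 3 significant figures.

Charge passed = 0.339 × 13932 = 4723 C
n(e⁻) = Q/F = 4723/96500 = 0.04894 mol
Al³⁺ + 3e⁻ → Al, so n(Al) = 0.04894 / 3 = 0.01631 mol
m = 0.01631 × 26.98 = 0.440 g

0.440 g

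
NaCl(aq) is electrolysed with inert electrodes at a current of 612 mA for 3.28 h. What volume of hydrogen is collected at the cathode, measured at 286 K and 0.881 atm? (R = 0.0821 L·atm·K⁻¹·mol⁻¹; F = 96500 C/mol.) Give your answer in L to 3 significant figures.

Q = 0.612 A × 11808 s = 7226 C
n(e⁻) = 7226 / 96500 = 0.07488 mol
2H⁺ + 2e⁻ → H₂, so n(H₂) = 0.07488 / 2 = 0.03744 mol
V = nRT/P = 0.03744 × 0.0821 × 286 / 0.881 = 0.9979 L

0.998 L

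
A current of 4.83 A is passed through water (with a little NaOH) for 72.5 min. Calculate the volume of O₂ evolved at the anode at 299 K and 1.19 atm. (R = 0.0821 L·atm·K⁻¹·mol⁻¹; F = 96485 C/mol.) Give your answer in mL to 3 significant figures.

1120 mL

Q = It = 4.83 × 4350 = 21010 C
n(e⁻) = Q/F = 21010/96485 = 0.2178 mol
2H₂O → O₂ + 4H⁺ + 4e⁻, so n(O₂) = 0.2178 / 4 = 0.05445 mol
V = nRT/P = 0.05445 × 0.0821 × 299 / 1.19 = 1.123 L
= 1120 mL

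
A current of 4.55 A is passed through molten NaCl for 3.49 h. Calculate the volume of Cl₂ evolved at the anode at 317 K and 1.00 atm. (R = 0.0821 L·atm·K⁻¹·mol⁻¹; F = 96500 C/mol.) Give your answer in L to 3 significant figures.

7.71 L

Charge passed = 4.55 × 12564 = 57170 C
n(e⁻) = 57170 / 96500 = 0.5924 mol
2Cl⁻ → Cl₂ + 2e⁻, so n(Cl₂) = 0.5924 / 2 = 0.2962 mol
V = nRT/P = 0.2962 × 0.0821 × 317 / 1.00 = 7.709 L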